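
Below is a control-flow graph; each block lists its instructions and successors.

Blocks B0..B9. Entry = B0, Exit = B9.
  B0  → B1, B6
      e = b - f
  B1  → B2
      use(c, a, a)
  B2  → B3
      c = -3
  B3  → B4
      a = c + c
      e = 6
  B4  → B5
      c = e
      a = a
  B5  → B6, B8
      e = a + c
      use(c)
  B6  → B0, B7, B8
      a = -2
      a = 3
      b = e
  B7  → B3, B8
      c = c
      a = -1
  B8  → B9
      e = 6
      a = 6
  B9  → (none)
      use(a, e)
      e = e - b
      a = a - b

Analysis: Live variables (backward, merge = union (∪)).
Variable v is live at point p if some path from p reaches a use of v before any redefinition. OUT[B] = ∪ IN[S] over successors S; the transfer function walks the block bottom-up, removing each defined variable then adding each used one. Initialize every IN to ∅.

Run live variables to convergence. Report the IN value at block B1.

Per-block solution:
  B0:   IN={a, b, c, f}   OUT={a, b, c, e, f}
  B1:   IN={a, b, c, f}   OUT={b, f}
  B2:   IN={b, f}   OUT={b, c, f}
  B3:   IN={b, c, f}   OUT={a, b, e, f}
  B4:   IN={a, b, e, f}   OUT={a, b, c, f}
  B5:   IN={a, b, c, f}   OUT={b, c, e, f}
  B6:   IN={c, e, f}   OUT={a, b, c, f}
  B7:   IN={b, c, f}   OUT={b, c, f}
  B8:   IN={b}   OUT={a, b, e}
  B9:   IN={a, b, e}   OUT={}

Merge at B1: OUT[B1] = IN[B2] = {b, f}
Applying B1's transfer function to that OUT value gives IN[B1] (row B1 above).

Answer: {a, b, c, f}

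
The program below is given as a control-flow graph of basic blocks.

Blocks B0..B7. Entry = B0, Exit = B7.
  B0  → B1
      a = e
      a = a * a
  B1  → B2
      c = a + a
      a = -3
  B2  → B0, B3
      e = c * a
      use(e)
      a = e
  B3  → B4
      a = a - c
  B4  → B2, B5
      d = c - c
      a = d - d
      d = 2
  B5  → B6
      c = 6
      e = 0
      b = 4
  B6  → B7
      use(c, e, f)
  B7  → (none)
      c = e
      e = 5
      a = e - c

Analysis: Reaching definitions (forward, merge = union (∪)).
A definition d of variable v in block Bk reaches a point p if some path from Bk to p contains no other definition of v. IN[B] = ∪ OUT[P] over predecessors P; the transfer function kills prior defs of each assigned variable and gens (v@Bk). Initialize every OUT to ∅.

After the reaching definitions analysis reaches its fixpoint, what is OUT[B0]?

Answer: {a@B0, c@B1, d@B4, e@B2}

Working:
Converged values:
  B0: | IN={a@B2, c@B1, d@B4, e@B2} | OUT={a@B0, c@B1, d@B4, e@B2}
  B1: | IN={a@B0, c@B1, d@B4, e@B2} | OUT={a@B1, c@B1, d@B4, e@B2}
  B2: | IN={a@B1, a@B4, c@B1, d@B4, e@B2} | OUT={a@B2, c@B1, d@B4, e@B2}
  B3: | IN={a@B2, c@B1, d@B4, e@B2} | OUT={a@B3, c@B1, d@B4, e@B2}
  B4: | IN={a@B3, c@B1, d@B4, e@B2} | OUT={a@B4, c@B1, d@B4, e@B2}
  B5: | IN={a@B4, c@B1, d@B4, e@B2} | OUT={a@B4, b@B5, c@B5, d@B4, e@B5}
  B6: | IN={a@B4, b@B5, c@B5, d@B4, e@B5} | OUT={a@B4, b@B5, c@B5, d@B4, e@B5}
  B7: | IN={a@B4, b@B5, c@B5, d@B4, e@B5} | OUT={a@B7, b@B5, c@B7, d@B4, e@B7}

Merge at B0 (entry node, so the boundary value {} is joined with the incoming edge(s)): IN[B0] = {} ⊔ OUT[B2] = {a@B2, c@B1, d@B4, e@B2}
Applying B0's transfer function to that IN value gives OUT[B0] (row B0 above).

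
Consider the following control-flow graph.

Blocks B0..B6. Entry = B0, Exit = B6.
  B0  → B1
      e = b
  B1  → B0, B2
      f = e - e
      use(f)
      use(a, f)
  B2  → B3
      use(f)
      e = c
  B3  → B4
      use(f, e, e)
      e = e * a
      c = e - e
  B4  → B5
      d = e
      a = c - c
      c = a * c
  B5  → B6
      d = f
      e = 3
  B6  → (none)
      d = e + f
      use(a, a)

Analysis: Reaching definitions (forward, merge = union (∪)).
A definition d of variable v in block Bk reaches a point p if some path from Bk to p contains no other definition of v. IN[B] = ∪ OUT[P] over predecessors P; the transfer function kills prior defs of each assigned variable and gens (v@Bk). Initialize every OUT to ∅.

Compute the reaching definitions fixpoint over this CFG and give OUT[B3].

Fixpoint table:
  B0:   IN={e@B0, f@B1}   OUT={e@B0, f@B1}
  B1:   IN={e@B0, f@B1}   OUT={e@B0, f@B1}
  B2:   IN={e@B0, f@B1}   OUT={e@B2, f@B1}
  B3:   IN={e@B2, f@B1}   OUT={c@B3, e@B3, f@B1}
  B4:   IN={c@B3, e@B3, f@B1}   OUT={a@B4, c@B4, d@B4, e@B3, f@B1}
  B5:   IN={a@B4, c@B4, d@B4, e@B3, f@B1}   OUT={a@B4, c@B4, d@B5, e@B5, f@B1}
  B6:   IN={a@B4, c@B4, d@B5, e@B5, f@B1}   OUT={a@B4, c@B4, d@B6, e@B5, f@B1}

Merge at B3: IN[B3] = OUT[B2] = {e@B2, f@B1}
Applying B3's transfer function to that IN value gives OUT[B3] (row B3 above).

Answer: {c@B3, e@B3, f@B1}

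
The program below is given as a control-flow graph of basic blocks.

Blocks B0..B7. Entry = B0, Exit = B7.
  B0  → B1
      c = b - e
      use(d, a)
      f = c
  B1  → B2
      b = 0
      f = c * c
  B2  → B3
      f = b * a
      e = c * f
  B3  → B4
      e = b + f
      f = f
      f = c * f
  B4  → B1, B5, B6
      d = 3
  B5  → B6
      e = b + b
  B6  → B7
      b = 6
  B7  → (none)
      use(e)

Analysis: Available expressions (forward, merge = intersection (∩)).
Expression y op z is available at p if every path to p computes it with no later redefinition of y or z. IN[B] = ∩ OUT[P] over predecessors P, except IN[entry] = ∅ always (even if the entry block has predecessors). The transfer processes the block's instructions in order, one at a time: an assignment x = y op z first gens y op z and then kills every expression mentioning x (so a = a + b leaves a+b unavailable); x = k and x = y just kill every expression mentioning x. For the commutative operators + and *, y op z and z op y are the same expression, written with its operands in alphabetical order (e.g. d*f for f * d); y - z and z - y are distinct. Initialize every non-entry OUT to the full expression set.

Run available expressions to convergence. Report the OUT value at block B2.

Answer: {a*b, c*c, c*f}

Trace:
Per-block solution:
  B0:  IN={}  OUT={b-e}
  B1:  IN={}  OUT={c*c}
  B2:  IN={c*c}  OUT={a*b, c*c, c*f}
  B3:  IN={a*b, c*c, c*f}  OUT={a*b, c*c}
  B4:  IN={a*b, c*c}  OUT={a*b, c*c}
  B5:  IN={a*b, c*c}  OUT={a*b, b+b, c*c}
  B6:  IN={a*b, c*c}  OUT={c*c}
  B7:  IN={c*c}  OUT={c*c}

Merge at B2: IN[B2] = OUT[B1] = {c*c}
Applying B2's transfer function to that IN value gives OUT[B2] (row B2 above).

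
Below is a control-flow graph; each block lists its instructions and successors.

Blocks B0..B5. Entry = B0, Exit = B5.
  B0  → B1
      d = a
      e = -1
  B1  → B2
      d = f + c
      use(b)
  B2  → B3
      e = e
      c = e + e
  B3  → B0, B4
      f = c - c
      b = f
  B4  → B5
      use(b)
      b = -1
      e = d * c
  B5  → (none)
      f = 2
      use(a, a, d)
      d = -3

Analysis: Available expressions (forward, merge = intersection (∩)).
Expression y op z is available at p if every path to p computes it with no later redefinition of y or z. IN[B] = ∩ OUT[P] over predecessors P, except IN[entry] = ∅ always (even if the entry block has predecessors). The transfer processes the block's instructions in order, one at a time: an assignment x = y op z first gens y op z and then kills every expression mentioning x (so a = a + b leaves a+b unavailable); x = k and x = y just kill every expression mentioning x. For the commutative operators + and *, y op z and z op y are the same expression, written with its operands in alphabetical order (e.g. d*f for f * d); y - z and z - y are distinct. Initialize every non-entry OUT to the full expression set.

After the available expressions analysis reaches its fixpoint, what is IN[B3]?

Answer: {e+e}

Working:
Fixpoint table:
  B0: | IN={} | OUT={}
  B1: | IN={} | OUT={c+f}
  B2: | IN={c+f} | OUT={e+e}
  B3: | IN={e+e} | OUT={c-c, e+e}
  B4: | IN={c-c, e+e} | OUT={c*d, c-c}
  B5: | IN={c*d, c-c} | OUT={c-c}

Merge at B3: IN[B3] = OUT[B2] = {e+e}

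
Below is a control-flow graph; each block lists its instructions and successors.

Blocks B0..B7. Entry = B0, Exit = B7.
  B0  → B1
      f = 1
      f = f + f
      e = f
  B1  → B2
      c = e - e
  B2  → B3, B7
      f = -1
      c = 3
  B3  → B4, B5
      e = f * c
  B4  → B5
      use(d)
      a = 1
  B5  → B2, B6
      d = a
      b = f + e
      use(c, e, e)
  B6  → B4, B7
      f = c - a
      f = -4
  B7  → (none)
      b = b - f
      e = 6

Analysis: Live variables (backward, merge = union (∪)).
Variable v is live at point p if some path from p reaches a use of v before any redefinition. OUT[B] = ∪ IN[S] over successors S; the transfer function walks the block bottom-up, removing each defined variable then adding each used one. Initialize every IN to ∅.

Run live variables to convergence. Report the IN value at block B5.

Converged values:
  B0:   IN={a, b, d}   OUT={a, b, d, e}
  B1:   IN={a, b, d, e}   OUT={a, b, d}
  B2:   IN={a, b, d}   OUT={a, b, c, d, f}
  B3:   IN={a, c, d, f}   OUT={a, c, d, e, f}
  B4:   IN={c, d, e, f}   OUT={a, c, e, f}
  B5:   IN={a, c, e, f}   OUT={a, b, c, d, e}
  B6:   IN={a, b, c, d, e}   OUT={b, c, d, e, f}
  B7:   IN={b, f}   OUT={}

Merge at B5: OUT[B5] = IN[B2] ⊔ IN[B6] = {a, b, c, d, e}
Applying B5's transfer function to that OUT value gives IN[B5] (row B5 above).

Answer: {a, c, e, f}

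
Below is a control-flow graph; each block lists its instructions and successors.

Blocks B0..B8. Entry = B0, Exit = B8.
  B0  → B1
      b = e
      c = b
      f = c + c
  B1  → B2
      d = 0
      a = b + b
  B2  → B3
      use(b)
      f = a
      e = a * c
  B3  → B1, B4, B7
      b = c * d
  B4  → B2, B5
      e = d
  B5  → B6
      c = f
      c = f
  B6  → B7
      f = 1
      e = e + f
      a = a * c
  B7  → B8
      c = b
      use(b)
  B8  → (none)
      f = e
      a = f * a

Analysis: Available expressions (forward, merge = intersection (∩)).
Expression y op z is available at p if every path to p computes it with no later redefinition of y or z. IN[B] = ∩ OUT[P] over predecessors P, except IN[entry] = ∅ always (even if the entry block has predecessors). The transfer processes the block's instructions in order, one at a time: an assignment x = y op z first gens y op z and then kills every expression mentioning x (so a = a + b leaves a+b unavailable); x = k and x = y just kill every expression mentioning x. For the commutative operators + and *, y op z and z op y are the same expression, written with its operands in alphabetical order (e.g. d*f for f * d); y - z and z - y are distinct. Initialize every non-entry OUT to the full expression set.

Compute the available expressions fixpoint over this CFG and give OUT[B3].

Answer: {a*c, c*d, c+c}

Trace:
Per-block solution:
  B0:   IN={}   OUT={c+c}
  B1:   IN={c+c}   OUT={b+b, c+c}
  B2:   IN={c+c}   OUT={a*c, c+c}
  B3:   IN={a*c, c+c}   OUT={a*c, c*d, c+c}
  B4:   IN={a*c, c*d, c+c}   OUT={a*c, c*d, c+c}
  B5:   IN={a*c, c*d, c+c}   OUT={}
  B6:   IN={}   OUT={}
  B7:   IN={}   OUT={}
  B8:   IN={}   OUT={}

Merge at B3: IN[B3] = OUT[B2] = {a*c, c+c}
Applying B3's transfer function to that IN value gives OUT[B3] (row B3 above).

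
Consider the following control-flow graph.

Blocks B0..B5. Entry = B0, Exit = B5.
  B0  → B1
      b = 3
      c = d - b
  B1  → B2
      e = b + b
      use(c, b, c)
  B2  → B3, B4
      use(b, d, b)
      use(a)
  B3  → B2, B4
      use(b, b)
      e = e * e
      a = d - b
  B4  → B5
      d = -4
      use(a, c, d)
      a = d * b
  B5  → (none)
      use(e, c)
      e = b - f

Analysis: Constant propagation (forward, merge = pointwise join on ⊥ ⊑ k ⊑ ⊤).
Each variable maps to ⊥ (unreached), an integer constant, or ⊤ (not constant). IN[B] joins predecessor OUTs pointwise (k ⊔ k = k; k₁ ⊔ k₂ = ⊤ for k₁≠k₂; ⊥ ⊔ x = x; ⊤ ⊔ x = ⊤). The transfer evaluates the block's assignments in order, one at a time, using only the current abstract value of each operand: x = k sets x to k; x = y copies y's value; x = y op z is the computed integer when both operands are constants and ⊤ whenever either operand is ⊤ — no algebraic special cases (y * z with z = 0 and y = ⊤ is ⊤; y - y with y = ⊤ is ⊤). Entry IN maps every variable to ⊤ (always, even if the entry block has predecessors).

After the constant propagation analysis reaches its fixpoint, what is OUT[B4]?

Converged values:
  B0:  IN=(all ⊤)  OUT={b:3; rest ⊤}
  B1:  IN={b:3; rest ⊤}  OUT={b:3, e:6; rest ⊤}
  B2:  IN={b:3; rest ⊤}  OUT={b:3; rest ⊤}
  B3:  IN={b:3; rest ⊤}  OUT={b:3; rest ⊤}
  B4:  IN={b:3; rest ⊤}  OUT={a:-12, b:3, d:-4; rest ⊤}
  B5:  IN={a:-12, b:3, d:-4; rest ⊤}  OUT={a:-12, b:3, d:-4; rest ⊤}

Merge at B4: IN[B4] = OUT[B2] ⊔ OUT[B3] = {a: ⊤, b: 3, c: ⊤, d: ⊤, e: ⊤, f: ⊤}
Applying B4's transfer function to that IN value gives OUT[B4] (row B4 above).

Answer: {a: -12, b: 3, c: ⊤, d: -4, e: ⊤, f: ⊤}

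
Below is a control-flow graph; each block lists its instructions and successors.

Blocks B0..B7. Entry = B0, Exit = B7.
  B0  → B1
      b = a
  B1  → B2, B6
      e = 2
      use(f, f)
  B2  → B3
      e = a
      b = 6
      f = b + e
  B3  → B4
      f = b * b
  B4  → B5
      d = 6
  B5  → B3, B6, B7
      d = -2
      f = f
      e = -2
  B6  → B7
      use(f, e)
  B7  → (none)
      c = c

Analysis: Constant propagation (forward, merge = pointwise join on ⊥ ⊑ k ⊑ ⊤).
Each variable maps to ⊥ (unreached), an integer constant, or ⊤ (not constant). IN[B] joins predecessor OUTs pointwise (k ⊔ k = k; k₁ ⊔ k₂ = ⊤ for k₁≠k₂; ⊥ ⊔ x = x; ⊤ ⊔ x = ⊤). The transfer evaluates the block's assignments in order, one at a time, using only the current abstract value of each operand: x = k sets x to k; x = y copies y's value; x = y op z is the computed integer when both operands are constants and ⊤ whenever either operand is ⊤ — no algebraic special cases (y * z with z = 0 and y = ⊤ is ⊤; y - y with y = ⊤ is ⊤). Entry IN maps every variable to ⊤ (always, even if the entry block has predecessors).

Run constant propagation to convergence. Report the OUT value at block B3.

Converged values:
  B0:  IN=(all ⊤)  OUT=(all ⊤)
  B1:  IN=(all ⊤)  OUT={e:2; rest ⊤}
  B2:  IN={e:2; rest ⊤}  OUT={b:6; rest ⊤}
  B3:  IN={b:6; rest ⊤}  OUT={b:6, f:36; rest ⊤}
  B4:  IN={b:6, f:36; rest ⊤}  OUT={b:6, d:6, f:36; rest ⊤}
  B5:  IN={b:6, d:6, f:36; rest ⊤}  OUT={b:6, d:-2, e:-2, f:36; rest ⊤}
  B6:  IN=(all ⊤)  OUT=(all ⊤)
  B7:  IN=(all ⊤)  OUT=(all ⊤)

Merge at B3: IN[B3] = OUT[B2] ⊔ OUT[B5] = {a: ⊤, b: 6, c: ⊤, d: ⊤, e: ⊤, f: ⊤}
Applying B3's transfer function to that IN value gives OUT[B3] (row B3 above).

Answer: {a: ⊤, b: 6, c: ⊤, d: ⊤, e: ⊤, f: 36}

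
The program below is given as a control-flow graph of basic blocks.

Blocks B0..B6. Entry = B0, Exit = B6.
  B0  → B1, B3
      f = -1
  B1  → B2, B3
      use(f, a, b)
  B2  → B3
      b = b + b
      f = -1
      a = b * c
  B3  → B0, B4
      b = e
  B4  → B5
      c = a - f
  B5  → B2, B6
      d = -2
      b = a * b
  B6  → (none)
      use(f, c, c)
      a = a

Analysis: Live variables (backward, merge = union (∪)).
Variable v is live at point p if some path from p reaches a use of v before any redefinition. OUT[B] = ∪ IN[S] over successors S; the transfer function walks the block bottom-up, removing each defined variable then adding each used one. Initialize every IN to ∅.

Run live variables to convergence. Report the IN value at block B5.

Per-block solution:
  B0:   IN={a, b, c, e}   OUT={a, b, c, e, f}
  B1:   IN={a, b, c, e, f}   OUT={a, b, c, e, f}
  B2:   IN={b, c, e}   OUT={a, c, e, f}
  B3:   IN={a, c, e, f}   OUT={a, b, c, e, f}
  B4:   IN={a, b, e, f}   OUT={a, b, c, e, f}
  B5:   IN={a, b, c, e, f}   OUT={a, b, c, e, f}
  B6:   IN={a, c, f}   OUT={}

Merge at B5: OUT[B5] = IN[B2] ⊔ IN[B6] = {a, b, c, e, f}
Applying B5's transfer function to that OUT value gives IN[B5] (row B5 above).

Answer: {a, b, c, e, f}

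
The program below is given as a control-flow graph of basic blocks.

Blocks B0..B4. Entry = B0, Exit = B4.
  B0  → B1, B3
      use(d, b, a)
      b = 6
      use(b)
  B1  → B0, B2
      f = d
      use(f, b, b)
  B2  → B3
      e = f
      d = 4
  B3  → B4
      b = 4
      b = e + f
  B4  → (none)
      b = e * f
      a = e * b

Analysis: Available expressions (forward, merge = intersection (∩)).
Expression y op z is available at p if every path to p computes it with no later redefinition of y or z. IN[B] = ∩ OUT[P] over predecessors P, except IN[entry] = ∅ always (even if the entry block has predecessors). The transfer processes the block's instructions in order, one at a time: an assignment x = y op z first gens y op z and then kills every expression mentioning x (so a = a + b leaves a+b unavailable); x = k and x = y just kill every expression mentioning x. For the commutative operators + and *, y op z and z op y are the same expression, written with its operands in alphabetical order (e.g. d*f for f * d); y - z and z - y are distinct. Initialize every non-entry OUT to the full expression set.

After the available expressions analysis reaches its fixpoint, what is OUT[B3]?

Answer: {e+f}

Trace:
Per-block solution:
  B0: | IN={} | OUT={}
  B1: | IN={} | OUT={}
  B2: | IN={} | OUT={}
  B3: | IN={} | OUT={e+f}
  B4: | IN={e+f} | OUT={b*e, e*f, e+f}

Merge at B3: IN[B3] = OUT[B0] ∩ OUT[B2] = {}
Applying B3's transfer function to that IN value gives OUT[B3] (row B3 above).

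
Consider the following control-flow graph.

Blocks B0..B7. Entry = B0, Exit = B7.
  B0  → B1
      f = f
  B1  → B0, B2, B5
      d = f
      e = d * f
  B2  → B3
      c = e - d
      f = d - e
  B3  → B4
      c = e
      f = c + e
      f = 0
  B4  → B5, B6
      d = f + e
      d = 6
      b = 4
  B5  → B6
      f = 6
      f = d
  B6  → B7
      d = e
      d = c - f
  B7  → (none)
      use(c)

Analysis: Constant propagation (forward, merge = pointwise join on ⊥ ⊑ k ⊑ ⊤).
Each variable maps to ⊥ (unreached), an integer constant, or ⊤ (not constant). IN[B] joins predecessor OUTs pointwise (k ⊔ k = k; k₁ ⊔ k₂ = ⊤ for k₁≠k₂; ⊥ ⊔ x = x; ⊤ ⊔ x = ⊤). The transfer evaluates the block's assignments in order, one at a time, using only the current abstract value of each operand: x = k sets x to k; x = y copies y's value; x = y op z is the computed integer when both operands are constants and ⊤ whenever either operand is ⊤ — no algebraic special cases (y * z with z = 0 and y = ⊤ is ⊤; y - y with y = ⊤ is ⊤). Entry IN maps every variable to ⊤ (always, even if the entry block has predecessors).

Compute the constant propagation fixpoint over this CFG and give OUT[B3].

Fixpoint table:
  B0: | IN=(all ⊤) | OUT=(all ⊤)
  B1: | IN=(all ⊤) | OUT=(all ⊤)
  B2: | IN=(all ⊤) | OUT=(all ⊤)
  B3: | IN=(all ⊤) | OUT={f:0; rest ⊤}
  B4: | IN={f:0; rest ⊤} | OUT={b:4, d:6, f:0; rest ⊤}
  B5: | IN=(all ⊤) | OUT=(all ⊤)
  B6: | IN=(all ⊤) | OUT=(all ⊤)
  B7: | IN=(all ⊤) | OUT=(all ⊤)

Merge at B3: IN[B3] = OUT[B2] = {a: ⊤, b: ⊤, c: ⊤, d: ⊤, e: ⊤, f: ⊤}
Applying B3's transfer function to that IN value gives OUT[B3] (row B3 above).

Answer: {a: ⊤, b: ⊤, c: ⊤, d: ⊤, e: ⊤, f: 0}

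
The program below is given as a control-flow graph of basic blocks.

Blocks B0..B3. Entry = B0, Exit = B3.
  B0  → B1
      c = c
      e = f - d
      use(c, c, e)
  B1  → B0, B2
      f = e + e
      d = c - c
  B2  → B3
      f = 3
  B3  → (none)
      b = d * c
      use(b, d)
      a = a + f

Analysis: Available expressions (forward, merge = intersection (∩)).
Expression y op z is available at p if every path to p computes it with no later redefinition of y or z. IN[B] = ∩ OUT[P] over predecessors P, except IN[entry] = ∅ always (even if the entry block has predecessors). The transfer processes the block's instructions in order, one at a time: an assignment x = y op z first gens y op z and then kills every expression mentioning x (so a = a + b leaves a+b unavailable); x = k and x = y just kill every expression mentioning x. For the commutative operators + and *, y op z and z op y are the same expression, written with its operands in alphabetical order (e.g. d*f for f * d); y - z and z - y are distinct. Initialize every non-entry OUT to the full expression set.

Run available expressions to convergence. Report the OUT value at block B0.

Converged values:
  B0:  IN={}  OUT={f-d}
  B1:  IN={f-d}  OUT={c-c, e+e}
  B2:  IN={c-c, e+e}  OUT={c-c, e+e}
  B3:  IN={c-c, e+e}  OUT={c*d, c-c, e+e}

Merge at B0 (entry node, so the boundary value {} is joined with the incoming edge(s)): IN[B0] = {} ∩ OUT[B1] = {}
Applying B0's transfer function to that IN value gives OUT[B0] (row B0 above).

Answer: {f-d}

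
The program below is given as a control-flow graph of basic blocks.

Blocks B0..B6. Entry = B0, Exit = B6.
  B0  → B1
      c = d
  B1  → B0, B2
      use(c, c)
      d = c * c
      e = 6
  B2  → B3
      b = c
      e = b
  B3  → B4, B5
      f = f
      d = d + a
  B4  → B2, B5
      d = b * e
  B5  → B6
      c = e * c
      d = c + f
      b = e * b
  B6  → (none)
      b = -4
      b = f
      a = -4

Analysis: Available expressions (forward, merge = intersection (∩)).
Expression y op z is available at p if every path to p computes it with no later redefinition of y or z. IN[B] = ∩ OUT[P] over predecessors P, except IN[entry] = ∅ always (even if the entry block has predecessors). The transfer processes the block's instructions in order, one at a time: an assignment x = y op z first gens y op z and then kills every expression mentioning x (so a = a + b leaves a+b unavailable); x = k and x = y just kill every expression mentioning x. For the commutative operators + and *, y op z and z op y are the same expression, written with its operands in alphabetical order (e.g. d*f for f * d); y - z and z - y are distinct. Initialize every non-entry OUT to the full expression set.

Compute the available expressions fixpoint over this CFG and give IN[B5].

Per-block solution:
  B0: | IN={} | OUT={}
  B1: | IN={} | OUT={c*c}
  B2: | IN={c*c} | OUT={c*c}
  B3: | IN={c*c} | OUT={c*c}
  B4: | IN={c*c} | OUT={b*e, c*c}
  B5: | IN={c*c} | OUT={c+f}
  B6: | IN={c+f} | OUT={c+f}

Merge at B5: IN[B5] = OUT[B3] ∩ OUT[B4] = {c*c}

Answer: {c*c}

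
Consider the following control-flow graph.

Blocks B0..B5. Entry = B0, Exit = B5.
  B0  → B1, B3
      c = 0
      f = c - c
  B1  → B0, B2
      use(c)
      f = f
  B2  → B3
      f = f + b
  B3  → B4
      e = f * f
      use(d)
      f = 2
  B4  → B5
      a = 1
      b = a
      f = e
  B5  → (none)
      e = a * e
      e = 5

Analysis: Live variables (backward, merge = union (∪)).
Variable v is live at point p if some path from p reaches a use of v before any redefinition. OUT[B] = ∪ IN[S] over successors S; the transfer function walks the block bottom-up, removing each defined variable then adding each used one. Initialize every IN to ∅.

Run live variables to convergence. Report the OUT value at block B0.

Answer: {b, c, d, f}

Working:
Per-block solution:
  B0:   IN={b, d}   OUT={b, c, d, f}
  B1:   IN={b, c, d, f}   OUT={b, d, f}
  B2:   IN={b, d, f}   OUT={d, f}
  B3:   IN={d, f}   OUT={e}
  B4:   IN={e}   OUT={a, e}
  B5:   IN={a, e}   OUT={}

Merge at B0: OUT[B0] = IN[B1] ⊔ IN[B3] = {b, c, d, f}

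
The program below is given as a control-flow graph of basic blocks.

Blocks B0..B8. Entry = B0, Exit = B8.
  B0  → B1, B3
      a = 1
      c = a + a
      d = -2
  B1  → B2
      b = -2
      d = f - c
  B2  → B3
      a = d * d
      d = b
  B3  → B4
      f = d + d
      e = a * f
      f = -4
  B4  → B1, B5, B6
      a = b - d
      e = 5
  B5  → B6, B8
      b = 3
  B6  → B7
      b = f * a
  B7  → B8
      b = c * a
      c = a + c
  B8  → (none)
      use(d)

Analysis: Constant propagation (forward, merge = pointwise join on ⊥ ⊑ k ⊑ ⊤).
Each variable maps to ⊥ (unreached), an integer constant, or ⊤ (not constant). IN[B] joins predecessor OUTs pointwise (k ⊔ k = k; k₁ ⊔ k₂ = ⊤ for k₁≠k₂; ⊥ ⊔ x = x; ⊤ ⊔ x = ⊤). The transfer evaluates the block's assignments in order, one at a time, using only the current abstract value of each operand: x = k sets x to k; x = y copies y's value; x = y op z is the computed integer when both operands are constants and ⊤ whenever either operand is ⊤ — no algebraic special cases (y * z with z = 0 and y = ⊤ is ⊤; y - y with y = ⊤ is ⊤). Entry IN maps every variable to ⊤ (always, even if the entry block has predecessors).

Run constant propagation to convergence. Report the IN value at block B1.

Answer: {a: ⊤, b: ⊤, c: 2, d: -2, e: ⊤, f: ⊤}

Working:
Per-block solution:
  B0: | IN=(all ⊤) | OUT={a:1, c:2, d:-2; rest ⊤}
  B1: | IN={c:2, d:-2; rest ⊤} | OUT={b:-2, c:2; rest ⊤}
  B2: | IN={b:-2, c:2; rest ⊤} | OUT={b:-2, c:2, d:-2; rest ⊤}
  B3: | IN={c:2, d:-2; rest ⊤} | OUT={c:2, d:-2, f:-4; rest ⊤}
  B4: | IN={c:2, d:-2, f:-4; rest ⊤} | OUT={c:2, d:-2, e:5, f:-4; rest ⊤}
  B5: | IN={c:2, d:-2, e:5, f:-4; rest ⊤} | OUT={b:3, c:2, d:-2, e:5, f:-4; rest ⊤}
  B6: | IN={c:2, d:-2, e:5, f:-4; rest ⊤} | OUT={c:2, d:-2, e:5, f:-4; rest ⊤}
  B7: | IN={c:2, d:-2, e:5, f:-4; rest ⊤} | OUT={d:-2, e:5, f:-4; rest ⊤}
  B8: | IN={d:-2, e:5, f:-4; rest ⊤} | OUT={d:-2, e:5, f:-4; rest ⊤}

Merge at B1: IN[B1] = OUT[B0] ⊔ OUT[B4] = {a: ⊤, b: ⊤, c: 2, d: -2, e: ⊤, f: ⊤}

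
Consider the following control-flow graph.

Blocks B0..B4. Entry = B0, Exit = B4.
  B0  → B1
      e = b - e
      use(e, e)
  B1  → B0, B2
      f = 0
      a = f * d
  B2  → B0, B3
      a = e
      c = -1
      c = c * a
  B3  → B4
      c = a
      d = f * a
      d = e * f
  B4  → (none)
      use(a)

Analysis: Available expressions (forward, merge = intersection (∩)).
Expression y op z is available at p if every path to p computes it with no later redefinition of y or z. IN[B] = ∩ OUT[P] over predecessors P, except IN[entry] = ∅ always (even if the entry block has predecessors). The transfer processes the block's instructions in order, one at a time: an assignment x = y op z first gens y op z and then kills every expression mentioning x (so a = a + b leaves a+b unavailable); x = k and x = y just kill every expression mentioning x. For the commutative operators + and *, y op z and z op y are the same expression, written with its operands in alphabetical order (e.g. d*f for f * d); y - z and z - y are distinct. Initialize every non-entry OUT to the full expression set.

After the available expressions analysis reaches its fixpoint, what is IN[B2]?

Converged values:
  B0:   IN={}   OUT={}
  B1:   IN={}   OUT={d*f}
  B2:   IN={d*f}   OUT={d*f}
  B3:   IN={d*f}   OUT={a*f, e*f}
  B4:   IN={a*f, e*f}   OUT={a*f, e*f}

Merge at B2: IN[B2] = OUT[B1] = {d*f}

Answer: {d*f}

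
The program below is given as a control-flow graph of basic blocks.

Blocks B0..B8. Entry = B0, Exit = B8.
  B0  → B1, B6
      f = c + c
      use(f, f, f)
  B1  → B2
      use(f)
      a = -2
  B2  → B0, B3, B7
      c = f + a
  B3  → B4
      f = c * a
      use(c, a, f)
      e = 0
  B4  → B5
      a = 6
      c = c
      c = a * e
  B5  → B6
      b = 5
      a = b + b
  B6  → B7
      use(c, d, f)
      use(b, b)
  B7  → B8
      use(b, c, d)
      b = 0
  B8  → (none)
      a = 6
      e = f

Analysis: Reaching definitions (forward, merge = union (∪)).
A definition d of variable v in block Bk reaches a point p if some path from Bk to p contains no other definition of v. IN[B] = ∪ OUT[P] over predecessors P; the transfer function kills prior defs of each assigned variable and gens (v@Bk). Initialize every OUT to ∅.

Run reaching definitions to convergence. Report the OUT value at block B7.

Answer: {a@B1, a@B5, b@B7, c@B2, c@B4, e@B3, f@B0, f@B3}

Working:
Fixpoint table:
  B0:   IN={a@B1, c@B2, f@B0}   OUT={a@B1, c@B2, f@B0}
  B1:   IN={a@B1, c@B2, f@B0}   OUT={a@B1, c@B2, f@B0}
  B2:   IN={a@B1, c@B2, f@B0}   OUT={a@B1, c@B2, f@B0}
  B3:   IN={a@B1, c@B2, f@B0}   OUT={a@B1, c@B2, e@B3, f@B3}
  B4:   IN={a@B1, c@B2, e@B3, f@B3}   OUT={a@B4, c@B4, e@B3, f@B3}
  B5:   IN={a@B4, c@B4, e@B3, f@B3}   OUT={a@B5, b@B5, c@B4, e@B3, f@B3}
  B6:   IN={a@B1, a@B5, b@B5, c@B2, c@B4, e@B3, f@B0, f@B3}   OUT={a@B1, a@B5, b@B5, c@B2, c@B4, e@B3, f@B0, f@B3}
  B7:   IN={a@B1, a@B5, b@B5, c@B2, c@B4, e@B3, f@B0, f@B3}   OUT={a@B1, a@B5, b@B7, c@B2, c@B4, e@B3, f@B0, f@B3}
  B8:   IN={a@B1, a@B5, b@B7, c@B2, c@B4, e@B3, f@B0, f@B3}   OUT={a@B8, b@B7, c@B2, c@B4, e@B8, f@B0, f@B3}

Merge at B7: IN[B7] = OUT[B2] ⊔ OUT[B6] = {a@B1, a@B5, b@B5, c@B2, c@B4, e@B3, f@B0, f@B3}
Applying B7's transfer function to that IN value gives OUT[B7] (row B7 above).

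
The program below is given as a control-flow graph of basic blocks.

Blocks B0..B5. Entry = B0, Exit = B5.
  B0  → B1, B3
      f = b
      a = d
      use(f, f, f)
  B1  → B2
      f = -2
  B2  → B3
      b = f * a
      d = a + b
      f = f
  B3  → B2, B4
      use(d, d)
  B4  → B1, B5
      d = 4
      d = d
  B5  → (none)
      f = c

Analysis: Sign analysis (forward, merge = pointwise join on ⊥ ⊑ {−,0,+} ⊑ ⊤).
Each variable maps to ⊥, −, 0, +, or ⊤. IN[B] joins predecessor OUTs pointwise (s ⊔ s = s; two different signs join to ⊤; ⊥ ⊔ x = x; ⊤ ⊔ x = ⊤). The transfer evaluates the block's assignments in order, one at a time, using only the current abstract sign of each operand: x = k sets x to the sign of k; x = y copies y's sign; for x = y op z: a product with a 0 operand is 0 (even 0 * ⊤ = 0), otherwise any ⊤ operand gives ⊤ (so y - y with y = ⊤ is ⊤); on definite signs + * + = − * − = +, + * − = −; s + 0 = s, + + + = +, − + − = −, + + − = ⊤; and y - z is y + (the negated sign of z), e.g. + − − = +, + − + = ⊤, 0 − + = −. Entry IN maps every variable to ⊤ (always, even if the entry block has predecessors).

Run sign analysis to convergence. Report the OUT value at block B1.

Fixpoint table:
  B0:   IN=(all ⊤)   OUT=(all ⊤)
  B1:   IN=(all ⊤)   OUT={f:-; rest ⊤}
  B2:   IN=(all ⊤)   OUT=(all ⊤)
  B3:   IN=(all ⊤)   OUT=(all ⊤)
  B4:   IN=(all ⊤)   OUT={d:+; rest ⊤}
  B5:   IN={d:+; rest ⊤}   OUT={d:+; rest ⊤}

Merge at B1: IN[B1] = OUT[B0] ⊔ OUT[B4] = {a: ⊤, b: ⊤, c: ⊤, d: ⊤, e: ⊤, f: ⊤}
Applying B1's transfer function to that IN value gives OUT[B1] (row B1 above).

Answer: {a: ⊤, b: ⊤, c: ⊤, d: ⊤, e: ⊤, f: -}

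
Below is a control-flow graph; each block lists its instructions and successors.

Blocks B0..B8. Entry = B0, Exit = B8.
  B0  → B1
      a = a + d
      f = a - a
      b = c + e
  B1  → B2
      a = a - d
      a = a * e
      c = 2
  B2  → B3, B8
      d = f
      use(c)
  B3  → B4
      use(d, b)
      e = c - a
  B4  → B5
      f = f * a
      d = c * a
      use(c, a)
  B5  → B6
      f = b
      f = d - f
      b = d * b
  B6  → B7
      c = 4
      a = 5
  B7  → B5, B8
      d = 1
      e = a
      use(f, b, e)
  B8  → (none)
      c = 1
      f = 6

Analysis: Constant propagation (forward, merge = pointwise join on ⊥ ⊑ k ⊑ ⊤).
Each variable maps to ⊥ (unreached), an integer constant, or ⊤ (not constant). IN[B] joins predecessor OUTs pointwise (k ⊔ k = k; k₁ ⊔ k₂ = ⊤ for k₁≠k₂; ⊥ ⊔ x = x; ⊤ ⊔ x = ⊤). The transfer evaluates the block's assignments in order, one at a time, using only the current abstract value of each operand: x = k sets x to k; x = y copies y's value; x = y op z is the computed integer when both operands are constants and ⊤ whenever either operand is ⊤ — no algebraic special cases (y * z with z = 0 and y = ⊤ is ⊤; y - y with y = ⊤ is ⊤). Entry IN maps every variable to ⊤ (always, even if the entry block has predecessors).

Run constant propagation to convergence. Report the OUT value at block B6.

Fixpoint table:
  B0: | IN=(all ⊤) | OUT=(all ⊤)
  B1: | IN=(all ⊤) | OUT={c:2; rest ⊤}
  B2: | IN={c:2; rest ⊤} | OUT={c:2; rest ⊤}
  B3: | IN={c:2; rest ⊤} | OUT={c:2; rest ⊤}
  B4: | IN={c:2; rest ⊤} | OUT={c:2; rest ⊤}
  B5: | IN=(all ⊤) | OUT=(all ⊤)
  B6: | IN=(all ⊤) | OUT={a:5, c:4; rest ⊤}
  B7: | IN={a:5, c:4; rest ⊤} | OUT={a:5, c:4, d:1, e:5; rest ⊤}
  B8: | IN=(all ⊤) | OUT={c:1, f:6; rest ⊤}

Merge at B6: IN[B6] = OUT[B5] = {a: ⊤, b: ⊤, c: ⊤, d: ⊤, e: ⊤, f: ⊤}
Applying B6's transfer function to that IN value gives OUT[B6] (row B6 above).

Answer: {a: 5, b: ⊤, c: 4, d: ⊤, e: ⊤, f: ⊤}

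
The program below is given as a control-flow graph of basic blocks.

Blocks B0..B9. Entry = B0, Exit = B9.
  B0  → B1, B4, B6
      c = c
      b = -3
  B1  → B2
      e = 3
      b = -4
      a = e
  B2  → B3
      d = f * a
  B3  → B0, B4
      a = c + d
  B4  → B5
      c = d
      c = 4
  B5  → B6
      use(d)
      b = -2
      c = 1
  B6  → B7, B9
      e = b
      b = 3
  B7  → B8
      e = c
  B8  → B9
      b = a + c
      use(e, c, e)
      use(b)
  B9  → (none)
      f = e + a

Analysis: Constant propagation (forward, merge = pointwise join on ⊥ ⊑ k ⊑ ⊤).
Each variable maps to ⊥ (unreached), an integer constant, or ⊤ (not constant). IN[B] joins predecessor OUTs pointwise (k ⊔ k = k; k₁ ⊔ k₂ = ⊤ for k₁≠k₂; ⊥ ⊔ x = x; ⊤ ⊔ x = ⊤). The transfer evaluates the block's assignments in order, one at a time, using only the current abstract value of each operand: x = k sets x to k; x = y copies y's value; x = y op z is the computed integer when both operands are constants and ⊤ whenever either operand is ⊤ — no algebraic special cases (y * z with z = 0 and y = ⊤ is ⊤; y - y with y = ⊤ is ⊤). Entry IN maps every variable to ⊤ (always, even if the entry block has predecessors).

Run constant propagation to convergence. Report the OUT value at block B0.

Answer: {a: ⊤, b: -3, c: ⊤, d: ⊤, e: ⊤, f: ⊤}

Derivation:
Fixpoint table:
  B0: | IN=(all ⊤) | OUT={b:-3; rest ⊤}
  B1: | IN={b:-3; rest ⊤} | OUT={a:3, b:-4, e:3; rest ⊤}
  B2: | IN={a:3, b:-4, e:3; rest ⊤} | OUT={a:3, b:-4, e:3; rest ⊤}
  B3: | IN={a:3, b:-4, e:3; rest ⊤} | OUT={b:-4, e:3; rest ⊤}
  B4: | IN=(all ⊤) | OUT={c:4; rest ⊤}
  B5: | IN={c:4; rest ⊤} | OUT={b:-2, c:1; rest ⊤}
  B6: | IN=(all ⊤) | OUT={b:3; rest ⊤}
  B7: | IN={b:3; rest ⊤} | OUT={b:3; rest ⊤}
  B8: | IN={b:3; rest ⊤} | OUT=(all ⊤)
  B9: | IN=(all ⊤) | OUT=(all ⊤)

Merge at B0 (entry node, so the boundary value (all ⊤) is joined with the incoming edge(s)): IN[B0] = (all ⊤) ⊔ OUT[B3] = {a: ⊤, b: ⊤, c: ⊤, d: ⊤, e: ⊤, f: ⊤}
Applying B0's transfer function to that IN value gives OUT[B0] (row B0 above).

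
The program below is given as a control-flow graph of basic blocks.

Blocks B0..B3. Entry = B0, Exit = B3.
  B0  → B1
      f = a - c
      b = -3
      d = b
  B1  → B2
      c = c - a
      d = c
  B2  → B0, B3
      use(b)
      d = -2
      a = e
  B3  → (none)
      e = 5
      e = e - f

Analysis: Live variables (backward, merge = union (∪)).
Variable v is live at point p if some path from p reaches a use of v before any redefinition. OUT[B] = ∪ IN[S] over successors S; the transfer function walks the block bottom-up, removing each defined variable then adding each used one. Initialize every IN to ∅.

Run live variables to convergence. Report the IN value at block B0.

Per-block solution:
  B0: | IN={a, c, e} | OUT={a, b, c, e, f}
  B1: | IN={a, b, c, e, f} | OUT={b, c, e, f}
  B2: | IN={b, c, e, f} | OUT={a, c, e, f}
  B3: | IN={f} | OUT={}

Merge at B0: OUT[B0] = IN[B1] = {a, b, c, e, f}
Applying B0's transfer function to that OUT value gives IN[B0] (row B0 above).

Answer: {a, c, e}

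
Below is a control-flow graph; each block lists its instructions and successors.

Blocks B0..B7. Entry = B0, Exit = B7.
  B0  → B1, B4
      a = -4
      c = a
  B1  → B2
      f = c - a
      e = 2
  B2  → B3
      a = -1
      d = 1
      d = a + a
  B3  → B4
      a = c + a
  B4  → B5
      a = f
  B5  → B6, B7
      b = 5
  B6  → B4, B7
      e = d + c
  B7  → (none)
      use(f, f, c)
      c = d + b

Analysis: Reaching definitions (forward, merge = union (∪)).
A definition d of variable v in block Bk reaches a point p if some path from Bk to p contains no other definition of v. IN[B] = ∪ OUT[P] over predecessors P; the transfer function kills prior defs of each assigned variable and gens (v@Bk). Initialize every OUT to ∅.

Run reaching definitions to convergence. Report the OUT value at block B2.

Answer: {a@B2, c@B0, d@B2, e@B1, f@B1}

Trace:
Converged values:
  B0:   IN={}   OUT={a@B0, c@B0}
  B1:   IN={a@B0, c@B0}   OUT={a@B0, c@B0, e@B1, f@B1}
  B2:   IN={a@B0, c@B0, e@B1, f@B1}   OUT={a@B2, c@B0, d@B2, e@B1, f@B1}
  B3:   IN={a@B2, c@B0, d@B2, e@B1, f@B1}   OUT={a@B3, c@B0, d@B2, e@B1, f@B1}
  B4:   IN={a@B0, a@B3, a@B4, b@B5, c@B0, d@B2, e@B1, e@B6, f@B1}   OUT={a@B4, b@B5, c@B0, d@B2, e@B1, e@B6, f@B1}
  B5:   IN={a@B4, b@B5, c@B0, d@B2, e@B1, e@B6, f@B1}   OUT={a@B4, b@B5, c@B0, d@B2, e@B1, e@B6, f@B1}
  B6:   IN={a@B4, b@B5, c@B0, d@B2, e@B1, e@B6, f@B1}   OUT={a@B4, b@B5, c@B0, d@B2, e@B6, f@B1}
  B7:   IN={a@B4, b@B5, c@B0, d@B2, e@B1, e@B6, f@B1}   OUT={a@B4, b@B5, c@B7, d@B2, e@B1, e@B6, f@B1}

Merge at B2: IN[B2] = OUT[B1] = {a@B0, c@B0, e@B1, f@B1}
Applying B2's transfer function to that IN value gives OUT[B2] (row B2 above).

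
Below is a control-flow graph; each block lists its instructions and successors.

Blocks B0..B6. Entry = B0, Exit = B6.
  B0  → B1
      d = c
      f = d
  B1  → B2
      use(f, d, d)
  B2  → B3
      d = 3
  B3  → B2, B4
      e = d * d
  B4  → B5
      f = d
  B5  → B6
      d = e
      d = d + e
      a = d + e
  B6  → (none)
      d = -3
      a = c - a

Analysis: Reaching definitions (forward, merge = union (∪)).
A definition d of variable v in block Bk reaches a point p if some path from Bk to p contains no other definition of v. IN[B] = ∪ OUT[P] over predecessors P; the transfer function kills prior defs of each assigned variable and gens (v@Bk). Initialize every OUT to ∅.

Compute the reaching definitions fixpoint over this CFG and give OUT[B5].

Per-block solution:
  B0:  IN={}  OUT={d@B0, f@B0}
  B1:  IN={d@B0, f@B0}  OUT={d@B0, f@B0}
  B2:  IN={d@B0, d@B2, e@B3, f@B0}  OUT={d@B2, e@B3, f@B0}
  B3:  IN={d@B2, e@B3, f@B0}  OUT={d@B2, e@B3, f@B0}
  B4:  IN={d@B2, e@B3, f@B0}  OUT={d@B2, e@B3, f@B4}
  B5:  IN={d@B2, e@B3, f@B4}  OUT={a@B5, d@B5, e@B3, f@B4}
  B6:  IN={a@B5, d@B5, e@B3, f@B4}  OUT={a@B6, d@B6, e@B3, f@B4}

Merge at B5: IN[B5] = OUT[B4] = {d@B2, e@B3, f@B4}
Applying B5's transfer function to that IN value gives OUT[B5] (row B5 above).

Answer: {a@B5, d@B5, e@B3, f@B4}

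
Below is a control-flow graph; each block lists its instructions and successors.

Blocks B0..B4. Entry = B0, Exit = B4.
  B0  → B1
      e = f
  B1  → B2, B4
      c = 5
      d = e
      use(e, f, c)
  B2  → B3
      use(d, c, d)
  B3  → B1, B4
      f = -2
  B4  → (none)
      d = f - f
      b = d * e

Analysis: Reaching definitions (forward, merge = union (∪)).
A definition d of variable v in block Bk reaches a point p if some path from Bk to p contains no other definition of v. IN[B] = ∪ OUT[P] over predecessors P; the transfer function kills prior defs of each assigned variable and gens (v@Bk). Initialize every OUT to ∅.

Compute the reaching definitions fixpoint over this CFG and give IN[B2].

Converged values:
  B0: | IN={} | OUT={e@B0}
  B1: | IN={c@B1, d@B1, e@B0, f@B3} | OUT={c@B1, d@B1, e@B0, f@B3}
  B2: | IN={c@B1, d@B1, e@B0, f@B3} | OUT={c@B1, d@B1, e@B0, f@B3}
  B3: | IN={c@B1, d@B1, e@B0, f@B3} | OUT={c@B1, d@B1, e@B0, f@B3}
  B4: | IN={c@B1, d@B1, e@B0, f@B3} | OUT={b@B4, c@B1, d@B4, e@B0, f@B3}

Merge at B2: IN[B2] = OUT[B1] = {c@B1, d@B1, e@B0, f@B3}

Answer: {c@B1, d@B1, e@B0, f@B3}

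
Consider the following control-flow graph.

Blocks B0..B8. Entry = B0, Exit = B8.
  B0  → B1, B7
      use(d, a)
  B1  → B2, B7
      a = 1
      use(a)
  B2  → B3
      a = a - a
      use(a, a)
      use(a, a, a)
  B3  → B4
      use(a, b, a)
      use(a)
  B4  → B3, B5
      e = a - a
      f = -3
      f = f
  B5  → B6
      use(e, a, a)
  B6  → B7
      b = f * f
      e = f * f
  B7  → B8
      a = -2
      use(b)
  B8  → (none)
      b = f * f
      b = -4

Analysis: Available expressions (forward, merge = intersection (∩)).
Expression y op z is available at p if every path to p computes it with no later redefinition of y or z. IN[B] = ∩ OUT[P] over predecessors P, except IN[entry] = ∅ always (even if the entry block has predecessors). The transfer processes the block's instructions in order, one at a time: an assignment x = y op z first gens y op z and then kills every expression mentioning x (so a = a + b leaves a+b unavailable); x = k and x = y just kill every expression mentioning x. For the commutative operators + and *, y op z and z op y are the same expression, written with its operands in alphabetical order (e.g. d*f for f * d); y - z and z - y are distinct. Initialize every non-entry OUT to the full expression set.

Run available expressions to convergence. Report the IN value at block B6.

Answer: {a-a}

Trace:
Converged values:
  B0:  IN={}  OUT={}
  B1:  IN={}  OUT={}
  B2:  IN={}  OUT={}
  B3:  IN={}  OUT={}
  B4:  IN={}  OUT={a-a}
  B5:  IN={a-a}  OUT={a-a}
  B6:  IN={a-a}  OUT={a-a, f*f}
  B7:  IN={}  OUT={}
  B8:  IN={}  OUT={f*f}

Merge at B6: IN[B6] = OUT[B5] = {a-a}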